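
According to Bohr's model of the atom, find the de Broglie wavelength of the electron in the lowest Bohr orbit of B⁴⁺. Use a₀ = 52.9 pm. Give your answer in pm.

The Bohr quantisation condition is nλ = 2πr_n.
r_n = n²a₀/Z = 10.6 pm
λ = 2πr_n/n = 2π·10.6/1 = 66.5 pm

66.5 pm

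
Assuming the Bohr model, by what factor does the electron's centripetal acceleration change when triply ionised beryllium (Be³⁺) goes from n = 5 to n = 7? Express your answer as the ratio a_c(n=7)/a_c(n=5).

625/2401

a_c ∝ Z^3 · n^-4; with Z fixed, a_c ∝ n^-4.
a_c(n=7)/a_c(n=5) = (7/5)^-4 = 625/2401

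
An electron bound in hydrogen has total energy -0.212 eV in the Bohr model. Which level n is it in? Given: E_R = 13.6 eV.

E_n = −E_R Z²/n² ⇒ n² = E_R Z²/(−E_n) = 13.6 × 1² / 0.212 ≈ 64.15
n = 8

8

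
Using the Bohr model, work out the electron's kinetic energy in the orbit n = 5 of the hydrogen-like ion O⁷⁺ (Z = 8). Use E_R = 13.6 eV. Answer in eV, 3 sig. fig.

34.8 eV

For a Coulomb orbit the virial theorem gives K = −E_n.
E_n = −E_R·Z²/n², so K = E_R·Z²/n² = 13.6 × 8²/5² = 34.8 eV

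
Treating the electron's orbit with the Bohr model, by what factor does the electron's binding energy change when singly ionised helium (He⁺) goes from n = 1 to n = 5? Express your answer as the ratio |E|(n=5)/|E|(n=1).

1/25

|E| ∝ Z^2 · n^-2; with Z fixed, |E| ∝ n^-2.
|E|(n=5)/|E|(n=1) = (5/1)^-2 = 1/25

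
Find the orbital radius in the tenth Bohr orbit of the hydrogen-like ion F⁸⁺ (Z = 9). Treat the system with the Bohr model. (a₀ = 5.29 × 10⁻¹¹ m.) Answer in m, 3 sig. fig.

5.88 × 10⁻¹⁰ m

r_n = n²a₀/Z = 10² × 5.29 × 10⁻¹¹ / 9
    = 100 × 5.29 × 10⁻¹¹ / 9 = 5.88 × 10⁻¹⁰ m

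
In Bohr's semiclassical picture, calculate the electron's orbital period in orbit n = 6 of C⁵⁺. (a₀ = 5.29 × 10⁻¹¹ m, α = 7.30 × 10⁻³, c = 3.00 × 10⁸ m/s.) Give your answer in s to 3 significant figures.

r = n²a₀/Z = 6²·5.29 × 10⁻¹¹/6 = 3.17 × 10⁻¹⁰ m
v = Zαc/n = 6·0.00730·3.00 × 10⁸/6 = 2.19 × 10⁶ m/s
T = 2πr/v = 9.11 × 10⁻¹⁶ s

9.11 × 10⁻¹⁶ s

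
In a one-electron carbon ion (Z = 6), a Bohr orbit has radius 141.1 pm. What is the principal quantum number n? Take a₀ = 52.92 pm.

4

r_n = n²a₀/Z ⇒ n² = rZ/a₀ = 141.1 × 6 / 52.92 ≈ 16.00
n = 4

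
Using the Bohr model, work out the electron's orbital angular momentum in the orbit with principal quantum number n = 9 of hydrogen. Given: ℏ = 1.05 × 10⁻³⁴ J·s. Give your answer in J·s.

9.45 × 10⁻³⁴ J·s

L_n = nℏ = 9 × 1.05 × 10⁻³⁴ = 9.45 × 10⁻³⁴ J·s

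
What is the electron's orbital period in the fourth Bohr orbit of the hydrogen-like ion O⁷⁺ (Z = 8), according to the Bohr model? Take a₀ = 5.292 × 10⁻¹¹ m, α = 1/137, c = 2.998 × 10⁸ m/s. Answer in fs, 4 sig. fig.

r = n²a₀/Z = 4²·5.292 × 10⁻¹¹/8 = 1.058 × 10⁻¹⁰ m
v = Zαc/n = 8·0.007299·2.998 × 10⁸/4 = 4.377 × 10⁶ m/s
T = 2πr/v = 1.519 × 10⁻¹⁶ s = 0.1519 fs

0.1519 fs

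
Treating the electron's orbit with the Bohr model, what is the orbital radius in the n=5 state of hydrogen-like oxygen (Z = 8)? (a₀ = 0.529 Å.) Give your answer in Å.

1.65 Å

r_n = n²a₀/Z = 5² × 0.529 / 8
    = 25 × 0.529 / 8 = 1.65 Å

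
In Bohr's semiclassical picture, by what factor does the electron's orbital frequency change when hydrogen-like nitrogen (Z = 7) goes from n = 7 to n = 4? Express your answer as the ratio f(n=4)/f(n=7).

f ∝ Z^2 · n^-3; with Z fixed, f ∝ n^-3.
f(n=4)/f(n=7) = (4/7)^-3 = 343/64

343/64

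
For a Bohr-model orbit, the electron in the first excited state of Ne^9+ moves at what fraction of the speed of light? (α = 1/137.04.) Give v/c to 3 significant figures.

v_n = Zαc/n, so v/c = Zα/n = 10 × 0.00730 / 2 = 0.0365

0.0365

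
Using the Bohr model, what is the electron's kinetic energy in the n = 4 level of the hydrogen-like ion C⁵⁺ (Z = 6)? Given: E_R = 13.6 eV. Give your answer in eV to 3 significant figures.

30.6 eV

For a Coulomb orbit the virial theorem gives K = −E_n.
E_n = −E_R·Z²/n², so K = E_R·Z²/n² = 13.6 × 6²/4² = 30.6 eV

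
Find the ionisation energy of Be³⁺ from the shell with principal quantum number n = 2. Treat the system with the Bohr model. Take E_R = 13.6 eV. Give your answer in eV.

54.4 eV

E_n = −E_R·Z²/n² = −13.6 × 4²/2² eV = -54.4 eV
Ionisation energy = −E_n = 54.4 eV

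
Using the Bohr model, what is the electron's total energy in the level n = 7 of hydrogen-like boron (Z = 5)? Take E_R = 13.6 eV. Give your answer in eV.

E_n = −E_R·Z²/n² = −13.6 × 5²/7² = -6.94 eV

-6.94 eV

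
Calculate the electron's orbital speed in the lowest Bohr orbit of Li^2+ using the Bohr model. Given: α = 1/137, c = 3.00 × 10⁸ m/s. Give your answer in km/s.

v_n = Zαc/n = 3 × 0.00730 × 3.00 × 10⁸ / 1
    = 6570 km/s

6570 km/s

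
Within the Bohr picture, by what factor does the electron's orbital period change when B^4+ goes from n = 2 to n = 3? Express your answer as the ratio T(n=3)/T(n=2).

T ∝ Z^-2 · n^3; with Z fixed, T ∝ n^3.
T(n=3)/T(n=2) = (3/2)^3 = 27/8

27/8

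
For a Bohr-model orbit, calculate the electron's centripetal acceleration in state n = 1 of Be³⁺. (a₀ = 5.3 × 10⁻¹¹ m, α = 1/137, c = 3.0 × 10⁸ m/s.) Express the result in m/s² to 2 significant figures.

r = n²a₀/Z = 1.3 × 10⁻¹¹ m, v = Zαc/n = 8.8 × 10⁶ m/s
a = v²/r = (8.8 × 10⁶)² / 1.3 × 10⁻¹¹ = 5.8 × 10²⁴ m/s²

5.8 × 10²⁴ m/s²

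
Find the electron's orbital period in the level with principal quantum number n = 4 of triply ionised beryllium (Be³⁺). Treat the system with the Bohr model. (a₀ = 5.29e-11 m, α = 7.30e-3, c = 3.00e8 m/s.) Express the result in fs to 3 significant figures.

r = n²a₀/Z = 4²·5.29e-11/4 = 2.12e-10 m
v = Zαc/n = 4·0.00730·3.00e8/4 = 2.19e6 m/s
T = 2πr/v = 6.07e-16 s = 0.607 fs

0.607 fs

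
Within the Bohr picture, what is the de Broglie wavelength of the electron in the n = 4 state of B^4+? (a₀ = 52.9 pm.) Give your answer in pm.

The Bohr quantisation condition is nλ = 2πr_n.
r_n = n²a₀/Z = 169 pm
λ = 2πr_n/n = 2π·169/4 = 266 pm

266 pm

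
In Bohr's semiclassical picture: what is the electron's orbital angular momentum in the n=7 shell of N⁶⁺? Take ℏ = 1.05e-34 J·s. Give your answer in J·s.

7.35e-34 J·s

L_n = nℏ = 7 × 1.05e-34 = 7.35e-34 J·s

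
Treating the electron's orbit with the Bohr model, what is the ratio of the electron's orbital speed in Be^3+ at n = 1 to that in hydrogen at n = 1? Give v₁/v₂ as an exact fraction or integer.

v ∝ Z^1 · n^-1
v₁/v₂ = (4/1)^1 · (1/1)^-1 = 4

4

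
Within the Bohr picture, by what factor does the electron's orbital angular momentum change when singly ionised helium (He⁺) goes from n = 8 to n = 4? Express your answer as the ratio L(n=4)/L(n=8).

L = nℏ depends only on n, so L ∝ n.
L(n=4)/L(n=8) = (4/8)^1 = 1/2

1/2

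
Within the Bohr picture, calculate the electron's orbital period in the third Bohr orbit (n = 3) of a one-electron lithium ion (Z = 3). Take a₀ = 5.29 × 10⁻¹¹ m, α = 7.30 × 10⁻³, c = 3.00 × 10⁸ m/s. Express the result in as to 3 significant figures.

455 as

r = n²a₀/Z = 3²·5.29 × 10⁻¹¹/3 = 1.59 × 10⁻¹⁰ m
v = Zαc/n = 3·0.00730·3.00 × 10⁸/3 = 2.19 × 10⁶ m/s
T = 2πr/v = 4.55 × 10⁻¹⁶ s = 455 as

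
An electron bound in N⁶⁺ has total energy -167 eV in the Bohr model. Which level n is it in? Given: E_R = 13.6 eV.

2

E_n = −E_R Z²/n² ⇒ n² = E_R Z²/(−E_n) = 13.6 × 7² / 167 ≈ 3.99
n = 2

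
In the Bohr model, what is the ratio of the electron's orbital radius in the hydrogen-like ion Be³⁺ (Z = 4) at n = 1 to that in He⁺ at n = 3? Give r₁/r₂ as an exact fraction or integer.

r ∝ Z^-1 · n^2
r₁/r₂ = (4/2)^-1 · (1/3)^2 = 1/18

1/18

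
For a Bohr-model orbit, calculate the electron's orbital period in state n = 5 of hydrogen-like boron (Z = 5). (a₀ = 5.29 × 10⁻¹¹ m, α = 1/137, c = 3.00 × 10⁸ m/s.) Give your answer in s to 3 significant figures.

7.59 × 10⁻¹⁶ s

r = n²a₀/Z = 5²·5.29 × 10⁻¹¹/5 = 2.64 × 10⁻¹⁰ m
v = Zαc/n = 5·0.00730·3.00 × 10⁸/5 = 2.19 × 10⁶ m/s
T = 2πr/v = 7.59 × 10⁻¹⁶ s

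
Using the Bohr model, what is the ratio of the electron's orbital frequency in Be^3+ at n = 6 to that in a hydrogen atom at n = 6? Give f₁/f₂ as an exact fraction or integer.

f ∝ Z^2 · n^-3
f₁/f₂ = (4/1)^2 · (6/6)^-3 = 16

16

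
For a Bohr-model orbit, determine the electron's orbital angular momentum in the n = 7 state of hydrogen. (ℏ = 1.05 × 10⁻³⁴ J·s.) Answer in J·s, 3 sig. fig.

L_n = nℏ = 7 × 1.05 × 10⁻³⁴ = 7.35 × 10⁻³⁴ J·s

7.35 × 10⁻³⁴ J·s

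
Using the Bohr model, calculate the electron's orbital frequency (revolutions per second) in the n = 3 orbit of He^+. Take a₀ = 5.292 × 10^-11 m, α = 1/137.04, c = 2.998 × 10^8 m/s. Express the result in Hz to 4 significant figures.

r = n²a₀/Z = 2.381 × 10^-10 m, v = Zαc/n = 1.458 × 10^6 m/s
f = v/(2πr) = 9.747 × 10^14 Hz

9.747 × 10^14 Hz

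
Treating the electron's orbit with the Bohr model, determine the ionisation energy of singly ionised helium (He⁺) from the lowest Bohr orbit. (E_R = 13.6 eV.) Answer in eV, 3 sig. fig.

54.4 eV

E_n = −E_R·Z²/n² = −13.6 × 2²/1² eV = -54.4 eV
Ionisation energy = −E_n = 54.4 eV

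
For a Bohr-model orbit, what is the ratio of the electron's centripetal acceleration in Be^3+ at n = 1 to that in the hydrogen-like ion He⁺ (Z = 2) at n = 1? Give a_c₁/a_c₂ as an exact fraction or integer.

8

a_c ∝ Z^3 · n^-4
a_c₁/a_c₂ = (4/2)^3 · (1/1)^-4 = 8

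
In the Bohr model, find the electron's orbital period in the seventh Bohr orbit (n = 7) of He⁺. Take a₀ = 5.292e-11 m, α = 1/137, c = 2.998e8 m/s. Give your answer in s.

1.303e-14 s

r = n²a₀/Z = 7²·5.292e-11/2 = 1.297e-9 m
v = Zαc/n = 2·0.007299·2.998e8/7 = 6.252e5 m/s
T = 2πr/v = 1.303e-14 s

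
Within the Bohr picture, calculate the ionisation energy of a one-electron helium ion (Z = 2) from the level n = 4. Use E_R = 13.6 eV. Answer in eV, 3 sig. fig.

3.40 eV

E_n = −E_R·Z²/n² = −13.6 × 2²/4² eV = -3.40 eV
Ionisation energy = −E_n = 3.40 eV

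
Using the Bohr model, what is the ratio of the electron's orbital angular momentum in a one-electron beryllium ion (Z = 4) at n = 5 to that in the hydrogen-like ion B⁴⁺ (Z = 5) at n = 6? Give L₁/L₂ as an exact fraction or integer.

5/6

L = nℏ is independent of Z.
L₁/L₂ = n₁/n₂ = 5/6 = 5/6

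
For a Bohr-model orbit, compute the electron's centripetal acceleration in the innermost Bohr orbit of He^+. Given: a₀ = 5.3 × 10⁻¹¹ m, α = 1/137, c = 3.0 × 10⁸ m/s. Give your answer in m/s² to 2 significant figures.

r = n²a₀/Z = 2.6 × 10⁻¹¹ m, v = Zαc/n = 4.4 × 10⁶ m/s
a = v²/r = (4.4 × 10⁶)² / 2.6 × 10⁻¹¹ = 7.2 × 10²³ m/s²

7.2 × 10²³ m/s²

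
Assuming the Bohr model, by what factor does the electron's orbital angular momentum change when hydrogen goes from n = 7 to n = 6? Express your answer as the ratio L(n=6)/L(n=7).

6/7

L = nℏ depends only on n, so L ∝ n.
L(n=6)/L(n=7) = (6/7)^1 = 6/7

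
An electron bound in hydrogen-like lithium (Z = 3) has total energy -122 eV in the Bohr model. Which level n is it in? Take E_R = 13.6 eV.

E_n = −E_R Z²/n² ⇒ n² = E_R Z²/(−E_n) = 13.6 × 3² / 122 ≈ 1.00
n = 1

1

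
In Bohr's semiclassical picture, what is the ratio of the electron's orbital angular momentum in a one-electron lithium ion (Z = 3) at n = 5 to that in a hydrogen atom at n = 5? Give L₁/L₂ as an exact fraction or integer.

L = nℏ is independent of Z.
L₁/L₂ = n₁/n₂ = 5/5 = 1

1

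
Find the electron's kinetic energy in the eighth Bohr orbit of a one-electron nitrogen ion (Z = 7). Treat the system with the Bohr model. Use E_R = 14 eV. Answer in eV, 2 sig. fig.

For a Coulomb orbit the virial theorem gives K = −E_n.
E_n = −E_R·Z²/n², so K = E_R·Z²/n² = 14 × 7²/8² = 11 eV

11 eV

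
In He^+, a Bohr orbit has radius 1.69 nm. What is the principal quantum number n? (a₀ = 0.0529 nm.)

r_n = n²a₀/Z ⇒ n² = rZ/a₀ = 1.69 × 2 / 0.0529 ≈ 63.89
n = 8

8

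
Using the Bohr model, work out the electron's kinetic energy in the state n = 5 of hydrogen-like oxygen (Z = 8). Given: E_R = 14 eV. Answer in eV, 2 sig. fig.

36 eV

For a Coulomb orbit the virial theorem gives K = −E_n.
E_n = −E_R·Z²/n², so K = E_R·Z²/n² = 14 × 8²/5² = 36 eV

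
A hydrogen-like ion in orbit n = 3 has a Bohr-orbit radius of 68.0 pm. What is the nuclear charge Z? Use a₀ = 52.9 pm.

r_n = n²a₀/Z ⇒ Z = n²a₀/r = 3² × 52.9 / 68.0 ≈ 7.00
Z = 7

7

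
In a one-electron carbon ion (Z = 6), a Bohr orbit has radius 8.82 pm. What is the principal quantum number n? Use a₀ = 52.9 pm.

r_n = n²a₀/Z ⇒ n² = rZ/a₀ = 8.82 × 6 / 52.9 ≈ 1.00
n = 1

1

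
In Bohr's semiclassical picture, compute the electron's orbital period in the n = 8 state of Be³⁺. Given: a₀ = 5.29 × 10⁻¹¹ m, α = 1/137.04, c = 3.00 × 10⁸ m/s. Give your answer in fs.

4.86 fs

r = n²a₀/Z = 8²·5.29 × 10⁻¹¹/4 = 8.46 × 10⁻¹⁰ m
v = Zαc/n = 4·0.00730·3.00 × 10⁸/8 = 1.09 × 10⁶ m/s
T = 2πr/v = 4.86 × 10⁻¹⁵ s = 4.86 fs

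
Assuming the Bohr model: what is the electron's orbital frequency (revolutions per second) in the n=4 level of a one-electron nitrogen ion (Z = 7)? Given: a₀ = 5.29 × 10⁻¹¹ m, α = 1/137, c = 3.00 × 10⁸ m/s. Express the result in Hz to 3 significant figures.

r = n²a₀/Z = 1.21 × 10⁻¹⁰ m, v = Zαc/n = 3.83 × 10⁶ m/s
f = v/(2πr) = 5.04 × 10¹⁵ Hz

5.04 × 10¹⁵ Hz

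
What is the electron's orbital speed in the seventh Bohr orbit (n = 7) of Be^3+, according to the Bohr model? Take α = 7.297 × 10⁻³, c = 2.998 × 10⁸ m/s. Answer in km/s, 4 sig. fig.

1250 km/s

v_n = Zαc/n = 4 × 0.007297 × 2.998 × 10⁸ / 7
    = 1250 km/s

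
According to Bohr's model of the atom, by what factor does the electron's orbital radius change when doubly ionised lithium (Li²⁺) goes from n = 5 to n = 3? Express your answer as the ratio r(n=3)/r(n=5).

r ∝ Z^-1 · n^2; with Z fixed, r ∝ n^2.
r(n=3)/r(n=5) = (3/5)^2 = 9/25

9/25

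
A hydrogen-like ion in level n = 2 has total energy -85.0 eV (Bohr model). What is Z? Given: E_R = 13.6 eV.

5

E_n = −E_R Z²/n² ⇒ Z² = −E_n n²/E_R = 85.0 × 2² / 13.6 ≈ 25.00
Z = 5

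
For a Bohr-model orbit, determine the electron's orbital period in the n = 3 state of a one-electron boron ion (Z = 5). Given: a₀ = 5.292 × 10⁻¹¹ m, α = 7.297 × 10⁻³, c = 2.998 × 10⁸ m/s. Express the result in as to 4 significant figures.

r = n²a₀/Z = 3²·5.292 × 10⁻¹¹/5 = 9.526 × 10⁻¹¹ m
v = Zαc/n = 5·0.007297·2.998 × 10⁸/3 = 3.646 × 10⁶ m/s
T = 2πr/v = 1.642 × 10⁻¹⁶ s = 164.2 as

164.2 as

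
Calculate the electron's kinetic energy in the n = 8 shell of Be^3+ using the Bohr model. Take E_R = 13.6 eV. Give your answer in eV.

For a Coulomb orbit the virial theorem gives K = −E_n.
E_n = −E_R·Z²/n², so K = E_R·Z²/n² = 13.6 × 4²/8² = 3.40 eV

3.40 eV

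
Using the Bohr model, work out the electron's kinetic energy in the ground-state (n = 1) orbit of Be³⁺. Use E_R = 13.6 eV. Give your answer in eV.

For a Coulomb orbit the virial theorem gives K = −E_n.
E_n = −E_R·Z²/n², so K = E_R·Z²/n² = 13.6 × 4²/1² = 218 eV

218 eV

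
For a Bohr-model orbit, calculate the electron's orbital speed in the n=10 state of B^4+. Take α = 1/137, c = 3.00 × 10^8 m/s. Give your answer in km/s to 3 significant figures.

1090 km/s

v_n = Zαc/n = 5 × 0.00730 × 3.00 × 10^8 / 10
    = 1090 km/s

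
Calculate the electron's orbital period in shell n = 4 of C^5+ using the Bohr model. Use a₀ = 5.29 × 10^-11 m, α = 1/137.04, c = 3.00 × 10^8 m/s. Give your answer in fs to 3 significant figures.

0.270 fs

r = n²a₀/Z = 4²·5.29 × 10^-11/6 = 1.41 × 10^-10 m
v = Zαc/n = 6·0.00730·3.00 × 10^8/4 = 3.28 × 10^6 m/s
T = 2πr/v = 2.70 × 10^-16 s = 0.270 fs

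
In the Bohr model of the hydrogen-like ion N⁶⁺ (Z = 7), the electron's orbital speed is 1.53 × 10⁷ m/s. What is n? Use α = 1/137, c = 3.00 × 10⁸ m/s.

v_n = Zαc/n ⇒ n = Zαc/v = 7 × 0.00730 × 3.00 × 10⁸ / 1.53 × 10⁷ ≈ 1.00
n = 1

1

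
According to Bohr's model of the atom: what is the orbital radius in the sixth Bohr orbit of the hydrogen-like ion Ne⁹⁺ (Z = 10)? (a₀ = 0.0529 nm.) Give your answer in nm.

r_n = n²a₀/Z = 6² × 0.0529 / 10
    = 36 × 0.0529 / 10 = 0.190 nm

0.190 nm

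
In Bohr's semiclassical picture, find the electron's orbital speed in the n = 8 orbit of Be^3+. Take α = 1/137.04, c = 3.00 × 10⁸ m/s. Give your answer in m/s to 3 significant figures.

v_n = Zαc/n = 4 × 0.00730 × 3.00 × 10⁸ / 8
    = 1.09 × 10⁶ m/s

1.09 × 10⁶ m/s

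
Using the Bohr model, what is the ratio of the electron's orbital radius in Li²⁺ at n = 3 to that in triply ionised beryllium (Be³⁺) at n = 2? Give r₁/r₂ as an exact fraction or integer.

3

r ∝ Z^-1 · n^2
r₁/r₂ = (3/4)^-1 · (3/2)^2 = 3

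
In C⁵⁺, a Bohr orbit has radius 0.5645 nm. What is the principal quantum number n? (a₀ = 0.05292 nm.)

8

r_n = n²a₀/Z ⇒ n² = rZ/a₀ = 0.5645 × 6 / 0.05292 ≈ 64.00
n = 8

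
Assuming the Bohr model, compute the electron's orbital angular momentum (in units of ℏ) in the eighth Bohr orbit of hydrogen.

8

L_n = nℏ, so L/ℏ = n = 8.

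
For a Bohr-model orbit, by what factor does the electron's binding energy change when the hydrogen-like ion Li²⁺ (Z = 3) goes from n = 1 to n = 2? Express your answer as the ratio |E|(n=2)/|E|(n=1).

|E| ∝ Z^2 · n^-2; with Z fixed, |E| ∝ n^-2.
|E|(n=2)/|E|(n=1) = (2/1)^-2 = 1/4

1/4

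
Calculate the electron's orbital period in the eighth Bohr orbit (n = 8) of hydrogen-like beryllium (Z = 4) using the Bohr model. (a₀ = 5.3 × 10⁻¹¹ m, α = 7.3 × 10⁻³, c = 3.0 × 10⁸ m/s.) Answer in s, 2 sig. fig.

4.9 × 10⁻¹⁵ s

r = n²a₀/Z = 8²·5.3 × 10⁻¹¹/4 = 8.5 × 10⁻¹⁰ m
v = Zαc/n = 4·0.0073·3.0 × 10⁸/8 = 1.1 × 10⁶ m/s
T = 2πr/v = 4.9 × 10⁻¹⁵ s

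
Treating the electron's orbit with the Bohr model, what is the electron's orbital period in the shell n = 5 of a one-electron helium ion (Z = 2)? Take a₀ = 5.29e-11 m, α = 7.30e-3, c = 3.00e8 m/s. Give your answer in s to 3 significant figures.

r = n²a₀/Z = 5²·5.29e-11/2 = 6.61e-10 m
v = Zαc/n = 2·0.00730·3.00e8/5 = 8.76e5 m/s
T = 2πr/v = 4.74e-15 s

4.74e-15 s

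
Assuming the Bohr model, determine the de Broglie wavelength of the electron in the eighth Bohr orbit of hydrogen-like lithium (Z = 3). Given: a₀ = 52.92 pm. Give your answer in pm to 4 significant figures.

886.7 pm

The Bohr quantisation condition is nλ = 2πr_n.
r_n = n²a₀/Z = 1129 pm
λ = 2πr_n/n = 2π·1129/8 = 886.7 pm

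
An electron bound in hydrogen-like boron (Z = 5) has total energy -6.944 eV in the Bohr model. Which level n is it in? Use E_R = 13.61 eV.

E_n = −E_R Z²/n² ⇒ n² = E_R Z²/(−E_n) = 13.61 × 5² / 6.944 ≈ 49.00
n = 7

7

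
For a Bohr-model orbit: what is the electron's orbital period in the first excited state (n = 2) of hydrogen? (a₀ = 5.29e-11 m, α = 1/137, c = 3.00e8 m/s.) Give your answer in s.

1.21e-15 s

r = n²a₀/Z = 2²·5.29e-11/1 = 2.12e-10 m
v = Zαc/n = 1·0.00730·3.00e8/2 = 1.09e6 m/s
T = 2πr/v = 1.21e-15 s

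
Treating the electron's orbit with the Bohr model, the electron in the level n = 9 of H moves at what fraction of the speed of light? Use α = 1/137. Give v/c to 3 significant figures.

0.000811

v_n = Zαc/n, so v/c = Zα/n = 1 × 0.00730 / 9 = 0.000811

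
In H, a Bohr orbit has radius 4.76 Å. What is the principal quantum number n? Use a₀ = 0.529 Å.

r_n = n²a₀/Z ⇒ n² = rZ/a₀ = 4.76 × 1 / 0.529 ≈ 9.00
n = 3

3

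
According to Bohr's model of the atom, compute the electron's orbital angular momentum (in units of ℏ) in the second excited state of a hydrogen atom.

3

L_n = nℏ, so L/ℏ = n = 3.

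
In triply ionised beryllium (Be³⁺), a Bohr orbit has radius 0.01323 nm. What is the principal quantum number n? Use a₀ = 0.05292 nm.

1

r_n = n²a₀/Z ⇒ n² = rZ/a₀ = 0.01323 × 4 / 0.05292 ≈ 1.00
n = 1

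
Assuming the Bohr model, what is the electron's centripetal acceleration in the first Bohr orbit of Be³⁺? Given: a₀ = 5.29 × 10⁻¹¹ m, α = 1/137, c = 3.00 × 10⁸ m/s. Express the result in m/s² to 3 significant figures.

5.80 × 10²⁴ m/s²

r = n²a₀/Z = 1.32 × 10⁻¹¹ m, v = Zαc/n = 8.76 × 10⁶ m/s
a = v²/r = (8.76 × 10⁶)² / 1.32 × 10⁻¹¹ = 5.80 × 10²⁴ m/s²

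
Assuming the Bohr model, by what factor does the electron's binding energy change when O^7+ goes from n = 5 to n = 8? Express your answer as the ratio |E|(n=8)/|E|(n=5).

|E| ∝ Z^2 · n^-2; with Z fixed, |E| ∝ n^-2.
|E|(n=8)/|E|(n=5) = (8/5)^-2 = 25/64

25/64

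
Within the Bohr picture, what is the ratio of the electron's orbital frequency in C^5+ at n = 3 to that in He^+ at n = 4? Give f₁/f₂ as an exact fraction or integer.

f ∝ Z^2 · n^-3
f₁/f₂ = (6/2)^2 · (3/4)^-3 = 64/3

64/3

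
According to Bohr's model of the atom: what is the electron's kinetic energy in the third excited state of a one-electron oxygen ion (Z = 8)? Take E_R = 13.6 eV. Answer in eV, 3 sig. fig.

54.4 eV

For a Coulomb orbit the virial theorem gives K = −E_n.
E_n = −E_R·Z²/n², so K = E_R·Z²/n² = 13.6 × 8²/4² = 54.4 eV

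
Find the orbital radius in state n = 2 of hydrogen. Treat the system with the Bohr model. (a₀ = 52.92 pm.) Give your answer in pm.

211.7 pm

r_n = n²a₀/Z = 2² × 52.92 / 1
    = 4 × 52.92 / 1 = 211.7 pm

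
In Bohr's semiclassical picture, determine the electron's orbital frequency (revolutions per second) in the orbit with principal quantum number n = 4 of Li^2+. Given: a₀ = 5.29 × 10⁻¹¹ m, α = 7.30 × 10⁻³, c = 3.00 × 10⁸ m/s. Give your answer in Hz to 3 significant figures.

r = n²a₀/Z = 2.82 × 10⁻¹⁰ m, v = Zαc/n = 1.64 × 10⁶ m/s
f = v/(2πr) = 9.27 × 10¹⁴ Hz

9.27 × 10¹⁴ Hz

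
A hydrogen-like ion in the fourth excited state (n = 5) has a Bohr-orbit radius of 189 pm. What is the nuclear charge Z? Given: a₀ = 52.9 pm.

r_n = n²a₀/Z ⇒ Z = n²a₀/r = 5² × 52.9 / 189 ≈ 7.00
Z = 7

7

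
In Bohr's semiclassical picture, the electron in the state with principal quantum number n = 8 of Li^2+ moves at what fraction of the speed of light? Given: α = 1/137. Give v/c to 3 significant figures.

v_n = Zαc/n, so v/c = Zα/n = 3 × 0.00730 / 8 = 0.00274

0.00274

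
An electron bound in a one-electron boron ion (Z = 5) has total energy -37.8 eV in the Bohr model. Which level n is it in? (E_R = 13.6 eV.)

E_n = −E_R Z²/n² ⇒ n² = E_R Z²/(−E_n) = 13.6 × 5² / 37.8 ≈ 8.99
n = 3

3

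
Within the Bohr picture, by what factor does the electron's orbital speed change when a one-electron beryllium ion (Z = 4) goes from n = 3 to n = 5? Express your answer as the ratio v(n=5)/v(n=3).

v ∝ Z^1 · n^-1; with Z fixed, v ∝ n^-1.
v(n=5)/v(n=3) = (5/3)^-1 = 3/5

3/5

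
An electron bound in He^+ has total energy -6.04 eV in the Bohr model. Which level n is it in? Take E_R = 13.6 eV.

3

E_n = −E_R Z²/n² ⇒ n² = E_R Z²/(−E_n) = 13.6 × 2² / 6.04 ≈ 9.01
n = 3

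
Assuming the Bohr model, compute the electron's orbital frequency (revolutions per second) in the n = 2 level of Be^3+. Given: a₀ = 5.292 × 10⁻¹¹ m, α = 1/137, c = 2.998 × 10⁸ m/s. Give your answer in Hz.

r = n²a₀/Z = 5.292 × 10⁻¹¹ m, v = Zαc/n = 4.377 × 10⁶ m/s
f = v/(2πr) = 1.316 × 10¹⁶ Hz

1.316 × 10¹⁶ Hz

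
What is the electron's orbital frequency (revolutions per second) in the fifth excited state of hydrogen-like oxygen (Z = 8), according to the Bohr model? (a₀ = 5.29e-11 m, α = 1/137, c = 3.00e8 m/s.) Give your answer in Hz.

1.95e15 Hz

r = n²a₀/Z = 2.38e-10 m, v = Zαc/n = 2.92e6 m/s
f = v/(2πr) = 1.95e15 Hz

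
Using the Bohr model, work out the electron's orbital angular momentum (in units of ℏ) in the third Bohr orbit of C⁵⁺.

3

L_n = nℏ, so L/ℏ = n = 3.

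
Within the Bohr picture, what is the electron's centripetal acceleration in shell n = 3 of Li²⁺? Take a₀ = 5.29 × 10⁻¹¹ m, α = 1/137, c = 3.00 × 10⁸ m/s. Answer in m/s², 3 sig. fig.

3.02 × 10²² m/s²

r = n²a₀/Z = 1.59 × 10⁻¹⁰ m, v = Zαc/n = 2.19 × 10⁶ m/s
a = v²/r = (2.19 × 10⁶)² / 1.59 × 10⁻¹⁰ = 3.02 × 10²² m/s²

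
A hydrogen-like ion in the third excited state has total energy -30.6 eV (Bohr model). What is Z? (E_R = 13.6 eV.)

E_n = −E_R Z²/n² ⇒ Z² = −E_n n²/E_R = 30.6 × 4² / 13.6 ≈ 36.00
Z = 6

6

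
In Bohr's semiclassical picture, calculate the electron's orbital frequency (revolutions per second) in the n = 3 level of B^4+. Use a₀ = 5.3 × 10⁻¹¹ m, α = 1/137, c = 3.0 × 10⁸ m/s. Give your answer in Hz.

6.1 × 10¹⁵ Hz

r = n²a₀/Z = 9.5 × 10⁻¹¹ m, v = Zαc/n = 3.6 × 10⁶ m/s
f = v/(2πr) = 6.1 × 10¹⁵ Hz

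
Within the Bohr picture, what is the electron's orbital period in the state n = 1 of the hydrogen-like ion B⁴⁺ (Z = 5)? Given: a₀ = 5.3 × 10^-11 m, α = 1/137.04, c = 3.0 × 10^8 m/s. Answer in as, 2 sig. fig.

r = n²a₀/Z = 1²·5.3 × 10^-11/5 = 1.1 × 10^-11 m
v = Zαc/n = 5·0.0073·3.0 × 10^8/1 = 1.1 × 10^7 m/s
T = 2πr/v = 6.1 × 10^-18 s = 6.1 as

6.1 as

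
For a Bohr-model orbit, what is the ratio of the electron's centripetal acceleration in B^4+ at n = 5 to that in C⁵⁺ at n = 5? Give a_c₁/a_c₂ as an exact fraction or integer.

a_c ∝ Z^3 · n^-4
a_c₁/a_c₂ = (5/6)^3 · (5/5)^-4 = 125/216

125/216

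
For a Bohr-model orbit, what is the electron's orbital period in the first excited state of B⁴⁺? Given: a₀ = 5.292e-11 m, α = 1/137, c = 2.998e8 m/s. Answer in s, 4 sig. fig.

r = n²a₀/Z = 2²·5.292e-11/5 = 4.234e-11 m
v = Zαc/n = 5·0.007299·2.998e8/2 = 5.471e6 m/s
T = 2πr/v = 4.862e-17 s

4.862e-17 s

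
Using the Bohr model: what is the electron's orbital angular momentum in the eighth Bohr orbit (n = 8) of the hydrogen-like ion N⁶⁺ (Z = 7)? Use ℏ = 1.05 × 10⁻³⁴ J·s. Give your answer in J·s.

L_n = nℏ = 8 × 1.05 × 10⁻³⁴ = 8.40 × 10⁻³⁴ J·s

8.40 × 10⁻³⁴ J·s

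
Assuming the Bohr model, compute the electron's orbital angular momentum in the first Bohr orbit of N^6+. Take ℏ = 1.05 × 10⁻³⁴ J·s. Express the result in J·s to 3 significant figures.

1.05 × 10⁻³⁴ J·s

L_n = nℏ = 1 × 1.05 × 10⁻³⁴ = 1.05 × 10⁻³⁴ J·s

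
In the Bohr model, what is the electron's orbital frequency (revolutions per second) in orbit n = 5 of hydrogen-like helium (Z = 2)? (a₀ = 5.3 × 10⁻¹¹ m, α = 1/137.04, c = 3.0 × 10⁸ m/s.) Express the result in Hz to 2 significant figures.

r = n²a₀/Z = 6.6 × 10⁻¹⁰ m, v = Zαc/n = 8.8 × 10⁵ m/s
f = v/(2πr) = 2.1 × 10¹⁴ Hz

2.1 × 10¹⁴ Hz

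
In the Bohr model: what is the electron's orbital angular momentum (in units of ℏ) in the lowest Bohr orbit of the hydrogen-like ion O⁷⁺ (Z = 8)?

1

L_n = nℏ, so L/ℏ = n = 1.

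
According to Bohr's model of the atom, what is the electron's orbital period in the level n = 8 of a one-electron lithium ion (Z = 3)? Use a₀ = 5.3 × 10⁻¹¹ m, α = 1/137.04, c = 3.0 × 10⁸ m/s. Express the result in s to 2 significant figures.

r = n²a₀/Z = 8²·5.3 × 10⁻¹¹/3 = 1.1 × 10⁻⁹ m
v = Zαc/n = 3·0.0073·3.0 × 10⁸/8 = 8.2 × 10⁵ m/s
T = 2πr/v = 8.7 × 10⁻¹⁵ s

8.7 × 10⁻¹⁵ s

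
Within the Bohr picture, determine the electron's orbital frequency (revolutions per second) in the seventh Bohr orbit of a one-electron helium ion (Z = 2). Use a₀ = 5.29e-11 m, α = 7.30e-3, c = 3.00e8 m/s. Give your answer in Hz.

r = n²a₀/Z = 1.30e-9 m, v = Zαc/n = 6.26e5 m/s
f = v/(2πr) = 7.68e13 Hz

7.68e13 Hz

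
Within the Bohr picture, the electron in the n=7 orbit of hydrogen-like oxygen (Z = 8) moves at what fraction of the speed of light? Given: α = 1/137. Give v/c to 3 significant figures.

0.00834

v_n = Zαc/n, so v/c = Zα/n = 8 × 0.00730 / 7 = 0.00834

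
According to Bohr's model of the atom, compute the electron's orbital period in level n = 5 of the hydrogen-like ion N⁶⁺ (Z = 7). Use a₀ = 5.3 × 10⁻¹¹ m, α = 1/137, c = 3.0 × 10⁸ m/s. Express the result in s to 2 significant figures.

r = n²a₀/Z = 5²·5.3 × 10⁻¹¹/7 = 1.9 × 10⁻¹⁰ m
v = Zαc/n = 7·0.0073·3.0 × 10⁸/5 = 3.1 × 10⁶ m/s
T = 2πr/v = 3.9 × 10⁻¹⁶ s

3.9 × 10⁻¹⁶ s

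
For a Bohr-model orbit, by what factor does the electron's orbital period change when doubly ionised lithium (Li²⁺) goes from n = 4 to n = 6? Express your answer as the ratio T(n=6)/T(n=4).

27/8

T ∝ Z^-2 · n^3; with Z fixed, T ∝ n^3.
T(n=6)/T(n=4) = (6/4)^3 = 27/8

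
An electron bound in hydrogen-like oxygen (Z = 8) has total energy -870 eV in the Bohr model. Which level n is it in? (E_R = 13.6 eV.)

1

E_n = −E_R Z²/n² ⇒ n² = E_R Z²/(−E_n) = 13.6 × 8² / 870 ≈ 1.00
n = 1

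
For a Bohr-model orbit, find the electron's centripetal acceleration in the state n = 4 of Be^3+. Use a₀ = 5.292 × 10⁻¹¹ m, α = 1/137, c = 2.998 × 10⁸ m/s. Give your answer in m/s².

r = n²a₀/Z = 2.117 × 10⁻¹⁰ m, v = Zαc/n = 2.188 × 10⁶ m/s
a = v²/r = (2.188 × 10⁶)² / 2.117 × 10⁻¹⁰ = 2.262 × 10²² m/s²

2.262 × 10²² m/s²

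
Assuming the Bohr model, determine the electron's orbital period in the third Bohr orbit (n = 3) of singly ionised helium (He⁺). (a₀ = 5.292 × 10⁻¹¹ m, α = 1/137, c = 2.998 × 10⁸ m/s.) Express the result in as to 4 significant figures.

1026 as

r = n²a₀/Z = 3²·5.292 × 10⁻¹¹/2 = 2.381 × 10⁻¹⁰ m
v = Zαc/n = 2·0.007299·2.998 × 10⁸/3 = 1.459 × 10⁶ m/s
T = 2πr/v = 1.026 × 10⁻¹⁵ s = 1026 as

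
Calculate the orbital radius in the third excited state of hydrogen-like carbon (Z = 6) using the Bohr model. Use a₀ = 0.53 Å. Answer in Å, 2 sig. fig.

1.4 Å

r_n = n²a₀/Z = 4² × 0.53 / 6
    = 16 × 0.53 / 6 = 1.4 Å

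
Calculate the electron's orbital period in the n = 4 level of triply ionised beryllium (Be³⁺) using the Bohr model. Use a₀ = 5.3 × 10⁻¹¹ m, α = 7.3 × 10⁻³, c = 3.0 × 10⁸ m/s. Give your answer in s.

r = n²a₀/Z = 4²·5.3 × 10⁻¹¹/4 = 2.1 × 10⁻¹⁰ m
v = Zαc/n = 4·0.0073·3.0 × 10⁸/4 = 2.2 × 10⁶ m/s
T = 2πr/v = 6.1 × 10⁻¹⁶ s

6.1 × 10⁻¹⁶ s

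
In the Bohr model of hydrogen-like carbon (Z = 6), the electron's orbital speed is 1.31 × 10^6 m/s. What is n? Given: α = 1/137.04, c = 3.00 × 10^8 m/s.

10

v_n = Zαc/n ⇒ n = Zαc/v = 6 × 0.00730 × 3.00 × 10^8 / 1.31 × 10^6 ≈ 10.03
n = 10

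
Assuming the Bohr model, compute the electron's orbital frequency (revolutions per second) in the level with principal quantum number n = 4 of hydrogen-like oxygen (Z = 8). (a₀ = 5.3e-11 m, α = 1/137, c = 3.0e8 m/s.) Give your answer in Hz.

6.6e15 Hz

r = n²a₀/Z = 1.1e-10 m, v = Zαc/n = 4.4e6 m/s
f = v/(2πr) = 6.6e15 Hz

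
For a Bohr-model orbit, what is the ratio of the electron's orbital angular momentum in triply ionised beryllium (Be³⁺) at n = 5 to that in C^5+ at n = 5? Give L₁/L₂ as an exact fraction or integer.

1

L = nℏ is independent of Z.
L₁/L₂ = n₁/n₂ = 5/5 = 1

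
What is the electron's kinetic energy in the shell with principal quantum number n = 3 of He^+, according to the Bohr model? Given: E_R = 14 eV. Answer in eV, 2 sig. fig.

For a Coulomb orbit the virial theorem gives K = −E_n.
E_n = −E_R·Z²/n², so K = E_R·Z²/n² = 14 × 2²/3² = 6.2 eV

6.2 eV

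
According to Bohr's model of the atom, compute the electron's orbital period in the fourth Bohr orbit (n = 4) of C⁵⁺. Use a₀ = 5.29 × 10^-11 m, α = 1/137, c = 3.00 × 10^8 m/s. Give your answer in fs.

0.270 fs

r = n²a₀/Z = 4²·5.29 × 10^-11/6 = 1.41 × 10^-10 m
v = Zαc/n = 6·0.00730·3.00 × 10^8/4 = 3.28 × 10^6 m/s
T = 2πr/v = 2.70 × 10^-16 s = 0.270 fs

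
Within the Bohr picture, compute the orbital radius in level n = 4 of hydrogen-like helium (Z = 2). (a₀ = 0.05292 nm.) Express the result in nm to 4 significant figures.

r_n = n²a₀/Z = 4² × 0.05292 / 2
    = 16 × 0.05292 / 2 = 0.4234 nm

0.4234 nm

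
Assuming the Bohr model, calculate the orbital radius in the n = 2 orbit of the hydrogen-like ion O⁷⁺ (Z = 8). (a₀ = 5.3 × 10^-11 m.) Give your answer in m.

r_n = n²a₀/Z = 2² × 5.3 × 10^-11 / 8
    = 4 × 5.3 × 10^-11 / 8 = 2.6 × 10^-11 m

2.6 × 10^-11 m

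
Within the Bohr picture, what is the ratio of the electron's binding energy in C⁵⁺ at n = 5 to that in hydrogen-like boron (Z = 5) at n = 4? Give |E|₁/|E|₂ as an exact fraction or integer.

576/625

|E| ∝ Z^2 · n^-2
|E|₁/|E|₂ = (6/5)^2 · (5/4)^-2 = 576/625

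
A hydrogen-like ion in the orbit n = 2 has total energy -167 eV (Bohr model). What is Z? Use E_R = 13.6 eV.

E_n = −E_R Z²/n² ⇒ Z² = −E_n n²/E_R = 167 × 2² / 13.6 ≈ 49.12
Z = 7

7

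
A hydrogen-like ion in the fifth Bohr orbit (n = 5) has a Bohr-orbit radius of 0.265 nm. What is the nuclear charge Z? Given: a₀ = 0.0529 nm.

5

r_n = n²a₀/Z ⇒ Z = n²a₀/r = 5² × 0.0529 / 0.265 ≈ 4.99
Z = 5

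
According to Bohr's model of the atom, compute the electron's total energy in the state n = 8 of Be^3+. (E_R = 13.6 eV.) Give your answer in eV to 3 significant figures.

-3.40 eV

E_n = −E_R·Z²/n² = −13.6 × 4²/8² = -3.40 eV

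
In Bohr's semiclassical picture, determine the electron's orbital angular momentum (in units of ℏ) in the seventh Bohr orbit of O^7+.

7

L_n = nℏ, so L/ℏ = n = 7.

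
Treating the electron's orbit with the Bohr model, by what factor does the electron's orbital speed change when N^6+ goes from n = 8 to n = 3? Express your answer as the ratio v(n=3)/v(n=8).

8/3

v ∝ Z^1 · n^-1; with Z fixed, v ∝ n^-1.
v(n=3)/v(n=8) = (3/8)^-1 = 8/3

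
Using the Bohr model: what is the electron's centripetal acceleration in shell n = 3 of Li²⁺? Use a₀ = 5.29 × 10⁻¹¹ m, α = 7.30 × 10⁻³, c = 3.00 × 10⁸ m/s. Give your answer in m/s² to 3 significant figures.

r = n²a₀/Z = 1.59 × 10⁻¹⁰ m, v = Zαc/n = 2.19 × 10⁶ m/s
a = v²/r = (2.19 × 10⁶)² / 1.59 × 10⁻¹⁰ = 3.02 × 10²² m/s²

3.02 × 10²² m/s²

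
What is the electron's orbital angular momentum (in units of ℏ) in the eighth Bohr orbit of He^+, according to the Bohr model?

L_n = nℏ, so L/ℏ = n = 8.

8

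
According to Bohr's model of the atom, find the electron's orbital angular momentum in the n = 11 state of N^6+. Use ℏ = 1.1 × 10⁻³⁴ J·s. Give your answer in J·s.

1.2 × 10⁻³³ J·s

L_n = nℏ = 11 × 1.1 × 10⁻³⁴ = 1.2 × 10⁻³³ J·s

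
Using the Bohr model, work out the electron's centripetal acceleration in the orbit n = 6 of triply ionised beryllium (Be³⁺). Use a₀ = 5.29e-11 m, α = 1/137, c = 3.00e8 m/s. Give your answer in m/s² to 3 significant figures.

r = n²a₀/Z = 4.76e-10 m, v = Zαc/n = 1.46e6 m/s
a = v²/r = (1.46e6)² / 4.76e-10 = 4.48e21 m/s²

4.48e21 m/s²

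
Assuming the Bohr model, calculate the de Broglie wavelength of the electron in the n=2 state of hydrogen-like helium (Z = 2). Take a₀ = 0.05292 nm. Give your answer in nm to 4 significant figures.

0.3325 nm

The Bohr quantisation condition is nλ = 2πr_n.
r_n = n²a₀/Z = 0.1058 nm
λ = 2πr_n/n = 2π·0.1058/2 = 0.3325 nm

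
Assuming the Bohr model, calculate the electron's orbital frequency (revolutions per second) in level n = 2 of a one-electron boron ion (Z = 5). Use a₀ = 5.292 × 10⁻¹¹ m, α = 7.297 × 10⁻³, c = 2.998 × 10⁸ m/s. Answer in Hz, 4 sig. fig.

r = n²a₀/Z = 4.234 × 10⁻¹¹ m, v = Zαc/n = 5.469 × 10⁶ m/s
f = v/(2πr) = 2.056 × 10¹⁶ Hz

2.056 × 10¹⁶ Hz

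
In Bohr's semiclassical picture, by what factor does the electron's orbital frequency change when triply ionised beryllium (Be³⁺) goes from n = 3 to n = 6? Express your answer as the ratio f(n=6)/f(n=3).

f ∝ Z^2 · n^-3; with Z fixed, f ∝ n^-3.
f(n=6)/f(n=3) = (6/3)^-3 = 1/8

1/8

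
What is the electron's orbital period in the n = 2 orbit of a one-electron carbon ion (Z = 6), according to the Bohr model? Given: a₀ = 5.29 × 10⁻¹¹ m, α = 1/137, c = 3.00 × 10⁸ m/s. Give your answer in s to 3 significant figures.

r = n²a₀/Z = 2²·5.29 × 10⁻¹¹/6 = 3.53 × 10⁻¹¹ m
v = Zαc/n = 6·0.00730·3.00 × 10⁸/2 = 6.57 × 10⁶ m/s
T = 2πr/v = 3.37 × 10⁻¹⁷ s

3.37 × 10⁻¹⁷ s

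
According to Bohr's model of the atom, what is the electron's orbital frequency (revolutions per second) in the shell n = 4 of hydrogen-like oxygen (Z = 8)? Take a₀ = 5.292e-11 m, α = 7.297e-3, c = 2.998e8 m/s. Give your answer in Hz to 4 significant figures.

r = n²a₀/Z = 1.058e-10 m, v = Zαc/n = 4.375e6 m/s
f = v/(2πr) = 6.579e15 Hz

6.579e15 Hz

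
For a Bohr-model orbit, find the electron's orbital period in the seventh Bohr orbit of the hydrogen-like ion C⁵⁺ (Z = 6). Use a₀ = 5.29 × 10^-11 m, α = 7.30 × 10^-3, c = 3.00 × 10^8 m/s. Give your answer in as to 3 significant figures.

1450 as

r = n²a₀/Z = 7²·5.29 × 10^-11/6 = 4.32 × 10^-10 m
v = Zαc/n = 6·0.00730·3.00 × 10^8/7 = 1.88 × 10^6 m/s
T = 2πr/v = 1.45 × 10^-15 s = 1450 as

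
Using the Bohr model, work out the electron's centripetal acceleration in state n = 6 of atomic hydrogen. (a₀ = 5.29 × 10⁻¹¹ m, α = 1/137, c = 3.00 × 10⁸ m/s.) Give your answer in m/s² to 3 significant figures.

6.99 × 10¹⁹ m/s²

r = n²a₀/Z = 1.90 × 10⁻⁹ m, v = Zαc/n = 3.65 × 10⁵ m/s
a = v²/r = (3.65 × 10⁵)² / 1.90 × 10⁻⁹ = 6.99 × 10¹⁹ m/s²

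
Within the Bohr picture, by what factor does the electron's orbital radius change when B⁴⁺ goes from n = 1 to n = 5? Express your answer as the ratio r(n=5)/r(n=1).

r ∝ Z^-1 · n^2; with Z fixed, r ∝ n^2.
r(n=5)/r(n=1) = (5/1)^2 = 25

25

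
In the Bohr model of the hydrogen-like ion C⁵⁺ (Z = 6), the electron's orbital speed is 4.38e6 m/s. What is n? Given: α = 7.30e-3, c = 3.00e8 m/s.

3

v_n = Zαc/n ⇒ n = Zαc/v = 6 × 0.00730 × 3.00e8 / 4.38e6 ≈ 3.00
n = 3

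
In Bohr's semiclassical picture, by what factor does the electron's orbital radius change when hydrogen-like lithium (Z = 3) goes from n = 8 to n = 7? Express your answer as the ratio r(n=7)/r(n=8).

r ∝ Z^-1 · n^2; with Z fixed, r ∝ n^2.
r(n=7)/r(n=8) = (7/8)^2 = 49/64

49/64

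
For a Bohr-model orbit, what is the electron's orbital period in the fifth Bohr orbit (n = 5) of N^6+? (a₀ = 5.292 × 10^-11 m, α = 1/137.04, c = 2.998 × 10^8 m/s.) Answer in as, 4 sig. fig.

387.7 as

r = n²a₀/Z = 5²·5.292 × 10^-11/7 = 1.890 × 10^-10 m
v = Zαc/n = 7·0.007297·2.998 × 10^8/5 = 3.063 × 10^6 m/s
T = 2πr/v = 3.877 × 10^-16 s = 387.7 as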